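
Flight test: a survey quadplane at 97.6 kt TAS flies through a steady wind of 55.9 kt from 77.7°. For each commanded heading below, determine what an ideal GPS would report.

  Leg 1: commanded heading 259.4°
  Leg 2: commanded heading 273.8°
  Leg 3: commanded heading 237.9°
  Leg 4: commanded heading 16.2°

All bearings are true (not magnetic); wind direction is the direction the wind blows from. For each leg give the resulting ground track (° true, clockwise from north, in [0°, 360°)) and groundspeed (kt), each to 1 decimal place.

Leg 1: track=258.8°, groundspeed=153.5 kt
Leg 2: track=268.0°, groundspeed=152.1 kt
Leg 3: track=245.1°, groundspeed=151.4 kt
Leg 4: track=341.5°, groundspeed=86.3 kt

Leg 1: heading 259.4°; drift -0.6° → track 258.8°, groundspeed 153.5 kt
Leg 2: heading 273.8°; drift -5.8° → track 268.0°, groundspeed 152.1 kt
Leg 3: heading 237.9°; drift +7.2° → track 245.1°, groundspeed 151.4 kt
Leg 4: heading 16.2°; drift -34.7° → track 341.5°, groundspeed 86.3 kt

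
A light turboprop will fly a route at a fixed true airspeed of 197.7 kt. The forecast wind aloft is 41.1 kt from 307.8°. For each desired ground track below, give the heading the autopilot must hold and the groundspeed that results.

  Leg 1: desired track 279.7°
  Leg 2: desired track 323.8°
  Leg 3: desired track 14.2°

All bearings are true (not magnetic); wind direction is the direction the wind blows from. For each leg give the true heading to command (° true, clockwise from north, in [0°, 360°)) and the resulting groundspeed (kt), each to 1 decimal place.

Leg 1: desired track 279.7°; wind correction +5.6° → command heading 285.3°, groundspeed 160.5 kt
Leg 2: desired track 323.8°; wind correction -3.3° → command heading 320.5°, groundspeed 157.9 kt
Leg 3: desired track 14.2°; wind correction -11.0° → command heading 3.2°, groundspeed 177.6 kt

Leg 1: heading=285.3°, groundspeed=160.5 kt
Leg 2: heading=320.5°, groundspeed=157.9 kt
Leg 3: heading=3.2°, groundspeed=177.6 kt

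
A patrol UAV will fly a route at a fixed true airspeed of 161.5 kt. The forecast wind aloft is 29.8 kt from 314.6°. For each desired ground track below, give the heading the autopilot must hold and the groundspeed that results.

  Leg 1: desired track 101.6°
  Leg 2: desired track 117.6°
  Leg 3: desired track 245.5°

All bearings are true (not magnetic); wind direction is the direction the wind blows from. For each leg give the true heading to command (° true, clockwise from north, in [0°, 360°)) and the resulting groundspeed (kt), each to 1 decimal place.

Leg 1: desired track 101.6°; wind correction -5.8° → command heading 95.8°, groundspeed 185.7 kt
Leg 2: desired track 117.6°; wind correction -3.1° → command heading 114.5°, groundspeed 189.8 kt
Leg 3: desired track 245.5°; wind correction +9.9° → command heading 255.4°, groundspeed 148.5 kt

Leg 1: heading=95.8°, groundspeed=185.7 kt
Leg 2: heading=114.5°, groundspeed=189.8 kt
Leg 3: heading=255.4°, groundspeed=148.5 kt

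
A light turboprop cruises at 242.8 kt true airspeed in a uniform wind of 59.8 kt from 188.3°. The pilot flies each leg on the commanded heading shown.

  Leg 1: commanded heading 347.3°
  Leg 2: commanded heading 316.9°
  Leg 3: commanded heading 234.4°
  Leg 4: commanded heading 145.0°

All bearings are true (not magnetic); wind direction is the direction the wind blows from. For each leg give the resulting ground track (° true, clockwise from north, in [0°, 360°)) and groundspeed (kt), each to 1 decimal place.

Leg 1: track=351.4°, groundspeed=299.4 kt
Leg 2: track=326.4°, groundspeed=284.0 kt
Leg 3: track=246.5°, groundspeed=205.9 kt
Leg 4: track=133.4°, groundspeed=203.5 kt

Leg 1: heading 347.3°; drift +4.1° → track 351.4°, groundspeed 299.4 kt
Leg 2: heading 316.9°; drift +9.5° → track 326.4°, groundspeed 284.0 kt
Leg 3: heading 234.4°; drift +12.1° → track 246.5°, groundspeed 205.9 kt
Leg 4: heading 145.0°; drift -11.6° → track 133.4°, groundspeed 203.5 kt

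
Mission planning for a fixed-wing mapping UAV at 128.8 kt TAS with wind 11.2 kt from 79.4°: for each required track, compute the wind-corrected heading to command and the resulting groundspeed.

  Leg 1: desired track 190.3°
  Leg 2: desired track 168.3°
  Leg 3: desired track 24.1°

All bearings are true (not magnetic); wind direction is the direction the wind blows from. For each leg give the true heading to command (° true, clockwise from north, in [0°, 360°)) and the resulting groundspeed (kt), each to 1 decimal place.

Leg 1: desired track 190.3°; wind correction -4.7° → command heading 185.6°, groundspeed 132.4 kt
Leg 2: desired track 168.3°; wind correction -5.0° → command heading 163.3°, groundspeed 128.1 kt
Leg 3: desired track 24.1°; wind correction +4.1° → command heading 28.2°, groundspeed 122.1 kt

Leg 1: heading=185.6°, groundspeed=132.4 kt
Leg 2: heading=163.3°, groundspeed=128.1 kt
Leg 3: heading=28.2°, groundspeed=122.1 kt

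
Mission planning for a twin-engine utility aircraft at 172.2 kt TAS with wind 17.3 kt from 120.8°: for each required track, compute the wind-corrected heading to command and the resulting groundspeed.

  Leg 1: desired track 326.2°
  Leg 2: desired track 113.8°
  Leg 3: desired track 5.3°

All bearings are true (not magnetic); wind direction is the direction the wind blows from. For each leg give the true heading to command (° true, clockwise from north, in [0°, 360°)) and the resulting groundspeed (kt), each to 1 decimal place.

Leg 1: heading=328.7°, groundspeed=187.7 kt
Leg 2: heading=114.5°, groundspeed=155.0 kt
Leg 3: heading=10.5°, groundspeed=178.9 kt

Leg 1: desired track 326.2°; wind correction +2.5° → command heading 328.7°, groundspeed 187.7 kt
Leg 2: desired track 113.8°; wind correction +0.7° → command heading 114.5°, groundspeed 155.0 kt
Leg 3: desired track 5.3°; wind correction +5.2° → command heading 10.5°, groundspeed 178.9 kt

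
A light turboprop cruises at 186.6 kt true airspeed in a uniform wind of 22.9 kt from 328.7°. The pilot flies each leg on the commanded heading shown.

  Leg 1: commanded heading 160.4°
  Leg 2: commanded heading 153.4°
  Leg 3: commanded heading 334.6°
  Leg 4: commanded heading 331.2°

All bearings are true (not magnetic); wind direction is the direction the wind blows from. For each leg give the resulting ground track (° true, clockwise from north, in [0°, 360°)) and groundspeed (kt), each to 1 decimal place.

Leg 1: heading 160.4°; drift -1.3° → track 159.1°, groundspeed 209.1 kt
Leg 2: heading 153.4°; drift -0.5° → track 152.9°, groundspeed 209.4 kt
Leg 3: heading 334.6°; drift +0.8° → track 335.4°, groundspeed 163.8 kt
Leg 4: heading 331.2°; drift +0.3° → track 331.5°, groundspeed 163.7 kt

Leg 1: track=159.1°, groundspeed=209.1 kt
Leg 2: track=152.9°, groundspeed=209.4 kt
Leg 3: track=335.4°, groundspeed=163.8 kt
Leg 4: track=331.5°, groundspeed=163.7 kt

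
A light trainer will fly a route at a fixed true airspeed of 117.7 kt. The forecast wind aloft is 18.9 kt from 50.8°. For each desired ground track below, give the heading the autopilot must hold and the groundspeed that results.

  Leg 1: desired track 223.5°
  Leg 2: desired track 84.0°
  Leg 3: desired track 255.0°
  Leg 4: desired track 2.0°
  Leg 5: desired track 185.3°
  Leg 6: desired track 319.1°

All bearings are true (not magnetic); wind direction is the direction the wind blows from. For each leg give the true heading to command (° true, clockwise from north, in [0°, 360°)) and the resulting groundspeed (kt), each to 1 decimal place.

Leg 1: desired track 223.5°; wind correction -1.2° → command heading 222.3°, groundspeed 136.4 kt
Leg 2: desired track 84.0°; wind correction -5.0° → command heading 79.0°, groundspeed 101.4 kt
Leg 3: desired track 255.0°; wind correction +3.8° → command heading 258.8°, groundspeed 134.7 kt
Leg 4: desired track 2.0°; wind correction +6.9° → command heading 8.9°, groundspeed 104.4 kt
Leg 5: desired track 185.3°; wind correction -6.6° → command heading 178.7°, groundspeed 130.2 kt
Leg 6: desired track 319.1°; wind correction +9.2° → command heading 328.3°, groundspeed 116.7 kt

Leg 1: heading=222.3°, groundspeed=136.4 kt
Leg 2: heading=79.0°, groundspeed=101.4 kt
Leg 3: heading=258.8°, groundspeed=134.7 kt
Leg 4: heading=8.9°, groundspeed=104.4 kt
Leg 5: heading=178.7°, groundspeed=130.2 kt
Leg 6: heading=328.3°, groundspeed=116.7 kt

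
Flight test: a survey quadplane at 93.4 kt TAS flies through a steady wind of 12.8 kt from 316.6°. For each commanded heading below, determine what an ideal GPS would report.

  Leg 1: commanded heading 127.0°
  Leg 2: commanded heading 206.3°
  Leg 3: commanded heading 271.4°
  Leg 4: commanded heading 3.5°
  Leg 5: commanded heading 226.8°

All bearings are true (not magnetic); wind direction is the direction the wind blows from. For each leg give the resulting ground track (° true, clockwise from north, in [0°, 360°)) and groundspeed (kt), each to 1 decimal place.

Leg 1: track=128.2°, groundspeed=106.0 kt
Leg 2: track=199.3°, groundspeed=98.6 kt
Leg 3: track=265.3°, groundspeed=84.9 kt
Leg 4: track=9.8°, groundspeed=85.2 kt
Leg 5: track=219.0°, groundspeed=94.2 kt

Leg 1: heading 127.0°; drift +1.2° → track 128.2°, groundspeed 106.0 kt
Leg 2: heading 206.3°; drift -7.0° → track 199.3°, groundspeed 98.6 kt
Leg 3: heading 271.4°; drift -6.1° → track 265.3°, groundspeed 84.9 kt
Leg 4: heading 3.5°; drift +6.3° → track 9.8°, groundspeed 85.2 kt
Leg 5: heading 226.8°; drift -7.8° → track 219.0°, groundspeed 94.2 kt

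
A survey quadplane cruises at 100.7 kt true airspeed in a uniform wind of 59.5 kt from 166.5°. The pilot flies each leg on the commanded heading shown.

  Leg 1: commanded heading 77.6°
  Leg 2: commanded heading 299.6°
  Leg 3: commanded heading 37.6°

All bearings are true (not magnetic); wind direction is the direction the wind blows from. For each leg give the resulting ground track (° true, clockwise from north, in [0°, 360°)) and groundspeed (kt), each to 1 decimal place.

Leg 1: heading 77.6°; drift -30.9° → track 46.7°, groundspeed 116.0 kt
Leg 2: heading 299.6°; drift +17.1° → track 316.7°, groundspeed 147.9 kt
Leg 3: heading 37.6°; drift -18.5° → track 19.1°, groundspeed 145.6 kt

Leg 1: track=46.7°, groundspeed=116.0 kt
Leg 2: track=316.7°, groundspeed=147.9 kt
Leg 3: track=19.1°, groundspeed=145.6 kt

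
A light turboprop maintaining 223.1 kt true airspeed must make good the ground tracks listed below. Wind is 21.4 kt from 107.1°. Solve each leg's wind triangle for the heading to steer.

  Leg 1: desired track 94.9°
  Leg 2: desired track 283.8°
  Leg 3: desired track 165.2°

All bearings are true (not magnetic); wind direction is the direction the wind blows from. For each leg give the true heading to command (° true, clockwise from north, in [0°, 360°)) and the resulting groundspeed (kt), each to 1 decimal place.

Leg 1: desired track 94.9°; wind correction +1.2° → command heading 96.1°, groundspeed 202.1 kt
Leg 2: desired track 283.8°; wind correction -0.3° → command heading 283.5°, groundspeed 244.5 kt
Leg 3: desired track 165.2°; wind correction -4.7° → command heading 160.5°, groundspeed 211.1 kt

Leg 1: heading=96.1°, groundspeed=202.1 kt
Leg 2: heading=283.5°, groundspeed=244.5 kt
Leg 3: heading=160.5°, groundspeed=211.1 kt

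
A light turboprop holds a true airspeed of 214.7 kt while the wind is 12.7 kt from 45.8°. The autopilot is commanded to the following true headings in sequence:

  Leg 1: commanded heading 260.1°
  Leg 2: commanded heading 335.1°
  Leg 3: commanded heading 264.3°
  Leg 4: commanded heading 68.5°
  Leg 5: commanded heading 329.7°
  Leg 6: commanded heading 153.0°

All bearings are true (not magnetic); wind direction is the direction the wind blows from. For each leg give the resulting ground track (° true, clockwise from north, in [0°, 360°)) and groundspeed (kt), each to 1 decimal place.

Leg 1: heading 260.1°; drift -1.8° → track 258.3°, groundspeed 225.3 kt
Leg 2: heading 335.1°; drift -3.3° → track 331.8°, groundspeed 210.8 kt
Leg 3: heading 264.3°; drift -2.0° → track 262.3°, groundspeed 224.8 kt
Leg 4: heading 68.5°; drift +1.4° → track 69.9°, groundspeed 203.0 kt
Leg 5: heading 329.7°; drift -3.3° → track 326.4°, groundspeed 212.0 kt
Leg 6: heading 153.0°; drift +3.2° → track 156.2°, groundspeed 218.8 kt

Leg 1: track=258.3°, groundspeed=225.3 kt
Leg 2: track=331.8°, groundspeed=210.8 kt
Leg 3: track=262.3°, groundspeed=224.8 kt
Leg 4: track=69.9°, groundspeed=203.0 kt
Leg 5: track=326.4°, groundspeed=212.0 kt
Leg 6: track=156.2°, groundspeed=218.8 kt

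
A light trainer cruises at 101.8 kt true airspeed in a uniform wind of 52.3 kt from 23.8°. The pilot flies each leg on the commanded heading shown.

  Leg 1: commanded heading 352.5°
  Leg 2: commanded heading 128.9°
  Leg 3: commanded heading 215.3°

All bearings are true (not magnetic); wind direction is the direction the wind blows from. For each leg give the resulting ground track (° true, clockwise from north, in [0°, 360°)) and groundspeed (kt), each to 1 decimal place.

Leg 1: heading 352.5°; drift -25.4° → track 327.1°, groundspeed 63.2 kt
Leg 2: heading 128.9°; drift +23.6° → track 152.5°, groundspeed 126.0 kt
Leg 3: heading 215.3°; drift -3.9° → track 211.4°, groundspeed 153.4 kt

Leg 1: track=327.1°, groundspeed=63.2 kt
Leg 2: track=152.5°, groundspeed=126.0 kt
Leg 3: track=211.4°, groundspeed=153.4 kt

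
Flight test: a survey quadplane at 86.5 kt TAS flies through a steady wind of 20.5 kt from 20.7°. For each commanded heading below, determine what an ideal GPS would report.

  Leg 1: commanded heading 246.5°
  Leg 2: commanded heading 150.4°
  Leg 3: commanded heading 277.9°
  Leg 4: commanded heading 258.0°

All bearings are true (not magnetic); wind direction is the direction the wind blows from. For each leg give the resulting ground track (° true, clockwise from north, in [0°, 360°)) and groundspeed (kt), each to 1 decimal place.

Leg 1: heading 246.5°; drift -8.3° → track 238.2°, groundspeed 101.9 kt
Leg 2: heading 150.4°; drift +9.0° → track 159.4°, groundspeed 100.8 kt
Leg 3: heading 277.9°; drift -12.4° → track 265.5°, groundspeed 93.2 kt
Leg 4: heading 258.0°; drift -10.0° → track 248.0°, groundspeed 99.1 kt

Leg 1: track=238.2°, groundspeed=101.9 kt
Leg 2: track=159.4°, groundspeed=100.8 kt
Leg 3: track=265.5°, groundspeed=93.2 kt
Leg 4: track=248.0°, groundspeed=99.1 kt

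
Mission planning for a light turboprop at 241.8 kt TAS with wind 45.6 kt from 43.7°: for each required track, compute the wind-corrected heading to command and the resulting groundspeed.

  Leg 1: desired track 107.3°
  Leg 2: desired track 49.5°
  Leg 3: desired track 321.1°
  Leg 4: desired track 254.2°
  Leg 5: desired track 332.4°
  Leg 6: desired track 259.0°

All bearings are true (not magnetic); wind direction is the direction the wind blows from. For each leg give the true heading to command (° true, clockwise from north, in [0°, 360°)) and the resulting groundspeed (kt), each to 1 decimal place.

Leg 1: desired track 107.3°; wind correction -9.7° → command heading 97.6°, groundspeed 218.0 kt
Leg 2: desired track 49.5°; wind correction -1.1° → command heading 48.4°, groundspeed 196.4 kt
Leg 3: desired track 321.1°; wind correction +10.8° → command heading 331.9°, groundspeed 231.7 kt
Leg 4: desired track 254.2°; wind correction +5.5° → command heading 259.7°, groundspeed 280.0 kt
Leg 5: desired track 332.4°; wind correction +10.3° → command heading 342.7°, groundspeed 223.3 kt
Leg 6: desired track 259.0°; wind correction +6.3° → command heading 265.3°, groundspeed 277.6 kt

Leg 1: heading=97.6°, groundspeed=218.0 kt
Leg 2: heading=48.4°, groundspeed=196.4 kt
Leg 3: heading=331.9°, groundspeed=231.7 kt
Leg 4: heading=259.7°, groundspeed=280.0 kt
Leg 5: heading=342.7°, groundspeed=223.3 kt
Leg 6: heading=265.3°, groundspeed=277.6 kt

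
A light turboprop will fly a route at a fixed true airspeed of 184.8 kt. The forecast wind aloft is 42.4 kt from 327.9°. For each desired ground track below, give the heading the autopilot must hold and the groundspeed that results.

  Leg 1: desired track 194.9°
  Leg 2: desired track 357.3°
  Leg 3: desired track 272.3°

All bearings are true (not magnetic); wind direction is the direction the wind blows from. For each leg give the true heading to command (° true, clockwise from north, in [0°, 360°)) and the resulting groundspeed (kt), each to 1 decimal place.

Leg 1: heading=204.6°, groundspeed=211.1 kt
Leg 2: heading=350.8°, groundspeed=146.7 kt
Leg 3: heading=283.2°, groundspeed=157.5 kt

Leg 1: desired track 194.9°; wind correction +9.7° → command heading 204.6°, groundspeed 211.1 kt
Leg 2: desired track 357.3°; wind correction -6.5° → command heading 350.8°, groundspeed 146.7 kt
Leg 3: desired track 272.3°; wind correction +10.9° → command heading 283.2°, groundspeed 157.5 kt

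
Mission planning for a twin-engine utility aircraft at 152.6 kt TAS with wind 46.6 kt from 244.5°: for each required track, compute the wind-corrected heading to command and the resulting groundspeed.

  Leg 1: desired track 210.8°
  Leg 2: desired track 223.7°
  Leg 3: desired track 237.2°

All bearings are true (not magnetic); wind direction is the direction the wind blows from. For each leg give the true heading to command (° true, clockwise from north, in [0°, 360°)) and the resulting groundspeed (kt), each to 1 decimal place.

Leg 1: desired track 210.8°; wind correction +9.8° → command heading 220.6°, groundspeed 111.6 kt
Leg 2: desired track 223.7°; wind correction +6.2° → command heading 229.9°, groundspeed 108.1 kt
Leg 3: desired track 237.2°; wind correction +2.2° → command heading 239.4°, groundspeed 106.3 kt

Leg 1: heading=220.6°, groundspeed=111.6 kt
Leg 2: heading=229.9°, groundspeed=108.1 kt
Leg 3: heading=239.4°, groundspeed=106.3 kt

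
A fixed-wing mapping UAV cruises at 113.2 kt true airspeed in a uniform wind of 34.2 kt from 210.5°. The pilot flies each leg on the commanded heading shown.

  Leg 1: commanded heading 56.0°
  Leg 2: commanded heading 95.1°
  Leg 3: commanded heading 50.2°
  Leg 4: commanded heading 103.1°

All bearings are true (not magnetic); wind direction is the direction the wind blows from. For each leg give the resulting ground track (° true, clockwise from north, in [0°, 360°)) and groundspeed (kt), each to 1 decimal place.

Leg 1: heading 56.0°; drift -5.8° → track 50.2°, groundspeed 144.8 kt
Leg 2: heading 95.1°; drift -13.6° → track 81.5°, groundspeed 131.5 kt
Leg 3: heading 50.2°; drift -4.5° → track 45.7°, groundspeed 145.9 kt
Leg 4: heading 103.1°; drift -14.8° → track 88.3°, groundspeed 127.7 kt

Leg 1: track=50.2°, groundspeed=144.8 kt
Leg 2: track=81.5°, groundspeed=131.5 kt
Leg 3: track=45.7°, groundspeed=145.9 kt
Leg 4: track=88.3°, groundspeed=127.7 kt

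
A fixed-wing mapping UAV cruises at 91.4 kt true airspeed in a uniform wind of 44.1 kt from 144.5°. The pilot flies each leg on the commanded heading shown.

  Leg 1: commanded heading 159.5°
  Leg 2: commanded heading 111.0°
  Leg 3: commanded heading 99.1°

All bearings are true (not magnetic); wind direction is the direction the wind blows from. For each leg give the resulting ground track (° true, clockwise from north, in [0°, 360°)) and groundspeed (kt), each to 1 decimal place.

Leg 1: track=172.7°, groundspeed=50.1 kt
Leg 2: track=87.0°, groundspeed=59.8 kt
Leg 3: track=71.6°, groundspeed=68.1 kt

Leg 1: heading 159.5°; drift +13.2° → track 172.7°, groundspeed 50.1 kt
Leg 2: heading 111.0°; drift -24.0° → track 87.0°, groundspeed 59.8 kt
Leg 3: heading 99.1°; drift -27.5° → track 71.6°, groundspeed 68.1 kt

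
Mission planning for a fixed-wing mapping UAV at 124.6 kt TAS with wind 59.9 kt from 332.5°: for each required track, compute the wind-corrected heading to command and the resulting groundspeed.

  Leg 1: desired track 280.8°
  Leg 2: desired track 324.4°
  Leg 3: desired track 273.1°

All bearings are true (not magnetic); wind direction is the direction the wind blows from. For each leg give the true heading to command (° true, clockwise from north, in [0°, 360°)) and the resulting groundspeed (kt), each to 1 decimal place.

Leg 1: heading=303.0°, groundspeed=78.3 kt
Leg 2: heading=328.3°, groundspeed=65.0 kt
Leg 3: heading=297.5°, groundspeed=82.9 kt

Leg 1: desired track 280.8°; wind correction +22.2° → command heading 303.0°, groundspeed 78.3 kt
Leg 2: desired track 324.4°; wind correction +3.9° → command heading 328.3°, groundspeed 65.0 kt
Leg 3: desired track 273.1°; wind correction +24.4° → command heading 297.5°, groundspeed 82.9 kt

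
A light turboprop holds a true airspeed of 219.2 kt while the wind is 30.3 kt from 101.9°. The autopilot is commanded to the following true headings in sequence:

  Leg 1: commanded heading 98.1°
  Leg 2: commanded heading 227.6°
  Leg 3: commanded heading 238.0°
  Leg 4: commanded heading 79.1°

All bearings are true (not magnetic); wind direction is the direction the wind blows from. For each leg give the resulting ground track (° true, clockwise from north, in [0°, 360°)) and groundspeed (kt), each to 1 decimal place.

Leg 1: track=97.5°, groundspeed=189.0 kt
Leg 2: track=233.5°, groundspeed=238.2 kt
Leg 3: track=243.0°, groundspeed=241.9 kt
Leg 4: track=75.6°, groundspeed=191.6 kt

Leg 1: heading 98.1°; drift -0.6° → track 97.5°, groundspeed 189.0 kt
Leg 2: heading 227.6°; drift +5.9° → track 233.5°, groundspeed 238.2 kt
Leg 3: heading 238.0°; drift +5.0° → track 243.0°, groundspeed 241.9 kt
Leg 4: heading 79.1°; drift -3.5° → track 75.6°, groundspeed 191.6 kt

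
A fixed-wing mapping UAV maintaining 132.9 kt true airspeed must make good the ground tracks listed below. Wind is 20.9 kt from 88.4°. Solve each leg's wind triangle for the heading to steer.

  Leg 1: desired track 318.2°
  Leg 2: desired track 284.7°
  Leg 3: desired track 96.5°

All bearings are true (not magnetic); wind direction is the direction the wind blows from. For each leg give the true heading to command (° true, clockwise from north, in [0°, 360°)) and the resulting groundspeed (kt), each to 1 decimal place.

Leg 1: desired track 318.2°; wind correction +6.9° → command heading 325.1°, groundspeed 145.4 kt
Leg 2: desired track 284.7°; wind correction +2.5° → command heading 287.2°, groundspeed 152.8 kt
Leg 3: desired track 96.5°; wind correction -1.3° → command heading 95.2°, groundspeed 112.2 kt

Leg 1: heading=325.1°, groundspeed=145.4 kt
Leg 2: heading=287.2°, groundspeed=152.8 kt
Leg 3: heading=95.2°, groundspeed=112.2 kt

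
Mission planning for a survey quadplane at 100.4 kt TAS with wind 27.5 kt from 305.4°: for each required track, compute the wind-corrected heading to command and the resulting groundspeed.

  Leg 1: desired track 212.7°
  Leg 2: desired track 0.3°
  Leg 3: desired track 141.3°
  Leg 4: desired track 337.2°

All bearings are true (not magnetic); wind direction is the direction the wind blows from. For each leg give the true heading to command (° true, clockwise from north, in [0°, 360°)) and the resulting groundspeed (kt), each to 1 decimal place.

Leg 1: heading=228.6°, groundspeed=97.9 kt
Leg 2: heading=347.4°, groundspeed=82.0 kt
Leg 3: heading=145.6°, groundspeed=126.6 kt
Leg 4: heading=328.9°, groundspeed=76.0 kt

Leg 1: desired track 212.7°; wind correction +15.9° → command heading 228.6°, groundspeed 97.9 kt
Leg 2: desired track 0.3°; wind correction -12.9° → command heading 347.4°, groundspeed 82.0 kt
Leg 3: desired track 141.3°; wind correction +4.3° → command heading 145.6°, groundspeed 126.6 kt
Leg 4: desired track 337.2°; wind correction -8.3° → command heading 328.9°, groundspeed 76.0 kt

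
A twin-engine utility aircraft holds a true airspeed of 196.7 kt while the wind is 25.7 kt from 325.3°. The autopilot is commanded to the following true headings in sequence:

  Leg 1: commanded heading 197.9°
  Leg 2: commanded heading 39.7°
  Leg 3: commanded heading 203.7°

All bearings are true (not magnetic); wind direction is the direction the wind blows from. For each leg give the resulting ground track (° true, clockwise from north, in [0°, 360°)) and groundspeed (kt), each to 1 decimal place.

Leg 1: heading 197.9°; drift -5.5° → track 192.4°, groundspeed 213.3 kt
Leg 2: heading 39.7°; drift +7.4° → track 47.1°, groundspeed 191.4 kt
Leg 3: heading 203.7°; drift -5.9° → track 197.8°, groundspeed 211.3 kt

Leg 1: track=192.4°, groundspeed=213.3 kt
Leg 2: track=47.1°, groundspeed=191.4 kt
Leg 3: track=197.8°, groundspeed=211.3 kt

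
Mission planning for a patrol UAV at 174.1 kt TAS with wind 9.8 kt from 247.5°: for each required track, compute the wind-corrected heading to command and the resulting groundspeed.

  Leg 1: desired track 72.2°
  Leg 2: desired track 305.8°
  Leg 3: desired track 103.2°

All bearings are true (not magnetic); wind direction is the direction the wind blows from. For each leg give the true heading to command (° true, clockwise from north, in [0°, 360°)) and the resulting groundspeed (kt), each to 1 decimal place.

Leg 1: heading=72.5°, groundspeed=183.9 kt
Leg 2: heading=303.1°, groundspeed=168.8 kt
Leg 3: heading=105.1°, groundspeed=182.0 kt

Leg 1: desired track 72.2°; wind correction +0.3° → command heading 72.5°, groundspeed 183.9 kt
Leg 2: desired track 305.8°; wind correction -2.7° → command heading 303.1°, groundspeed 168.8 kt
Leg 3: desired track 103.2°; wind correction +1.9° → command heading 105.1°, groundspeed 182.0 kt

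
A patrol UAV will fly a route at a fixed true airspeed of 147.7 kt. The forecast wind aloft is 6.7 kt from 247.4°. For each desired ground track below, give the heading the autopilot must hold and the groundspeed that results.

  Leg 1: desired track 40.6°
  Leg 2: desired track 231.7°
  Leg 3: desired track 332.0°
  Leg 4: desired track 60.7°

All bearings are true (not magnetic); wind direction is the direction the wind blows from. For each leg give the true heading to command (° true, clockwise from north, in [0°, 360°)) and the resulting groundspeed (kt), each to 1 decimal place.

Leg 1: desired track 40.6°; wind correction -1.2° → command heading 39.4°, groundspeed 153.6 kt
Leg 2: desired track 231.7°; wind correction +0.7° → command heading 232.4°, groundspeed 141.2 kt
Leg 3: desired track 332.0°; wind correction -2.6° → command heading 329.4°, groundspeed 146.9 kt
Leg 4: desired track 60.7°; wind correction -0.3° → command heading 60.4°, groundspeed 154.4 kt

Leg 1: heading=39.4°, groundspeed=153.6 kt
Leg 2: heading=232.4°, groundspeed=141.2 kt
Leg 3: heading=329.4°, groundspeed=146.9 kt
Leg 4: heading=60.4°, groundspeed=154.4 kt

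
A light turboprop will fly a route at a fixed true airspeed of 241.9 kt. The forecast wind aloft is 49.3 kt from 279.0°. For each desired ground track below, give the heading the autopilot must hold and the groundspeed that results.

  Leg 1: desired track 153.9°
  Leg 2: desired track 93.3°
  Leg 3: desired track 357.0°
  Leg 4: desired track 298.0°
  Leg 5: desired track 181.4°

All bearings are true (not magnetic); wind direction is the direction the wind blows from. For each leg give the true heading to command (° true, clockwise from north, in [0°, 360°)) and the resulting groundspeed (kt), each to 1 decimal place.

Leg 1: desired track 153.9°; wind correction +9.6° → command heading 163.5°, groundspeed 266.9 kt
Leg 2: desired track 93.3°; wind correction -1.2° → command heading 92.1°, groundspeed 290.9 kt
Leg 3: desired track 357.0°; wind correction -11.5° → command heading 345.5°, groundspeed 226.8 kt
Leg 4: desired track 298.0°; wind correction -3.8° → command heading 294.2°, groundspeed 194.8 kt
Leg 5: desired track 181.4°; wind correction +11.7° → command heading 193.1°, groundspeed 243.4 kt

Leg 1: heading=163.5°, groundspeed=266.9 kt
Leg 2: heading=92.1°, groundspeed=290.9 kt
Leg 3: heading=345.5°, groundspeed=226.8 kt
Leg 4: heading=294.2°, groundspeed=194.8 kt
Leg 5: heading=193.1°, groundspeed=243.4 kt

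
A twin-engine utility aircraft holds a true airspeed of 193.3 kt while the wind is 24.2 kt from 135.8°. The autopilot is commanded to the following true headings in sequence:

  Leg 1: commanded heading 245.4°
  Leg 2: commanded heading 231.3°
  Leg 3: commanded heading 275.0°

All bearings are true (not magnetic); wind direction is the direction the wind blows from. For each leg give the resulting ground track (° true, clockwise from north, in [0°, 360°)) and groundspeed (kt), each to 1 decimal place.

Leg 1: track=251.9°, groundspeed=202.7 kt
Leg 2: track=238.3°, groundspeed=197.1 kt
Leg 3: track=279.3°, groundspeed=212.2 kt

Leg 1: heading 245.4°; drift +6.5° → track 251.9°, groundspeed 202.7 kt
Leg 2: heading 231.3°; drift +7.0° → track 238.3°, groundspeed 197.1 kt
Leg 3: heading 275.0°; drift +4.3° → track 279.3°, groundspeed 212.2 kt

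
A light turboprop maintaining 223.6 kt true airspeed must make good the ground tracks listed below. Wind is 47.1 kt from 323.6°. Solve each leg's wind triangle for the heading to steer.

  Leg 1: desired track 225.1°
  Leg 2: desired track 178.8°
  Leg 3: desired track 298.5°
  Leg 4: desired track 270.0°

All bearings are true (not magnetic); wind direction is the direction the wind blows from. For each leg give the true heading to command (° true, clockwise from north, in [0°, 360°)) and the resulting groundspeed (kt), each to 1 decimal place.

Leg 1: heading=237.1°, groundspeed=225.7 kt
Leg 2: heading=185.8°, groundspeed=260.4 kt
Leg 3: heading=303.6°, groundspeed=180.1 kt
Leg 4: heading=279.8°, groundspeed=192.4 kt

Leg 1: desired track 225.1°; wind correction +12.0° → command heading 237.1°, groundspeed 225.7 kt
Leg 2: desired track 178.8°; wind correction +7.0° → command heading 185.8°, groundspeed 260.4 kt
Leg 3: desired track 298.5°; wind correction +5.1° → command heading 303.6°, groundspeed 180.1 kt
Leg 4: desired track 270.0°; wind correction +9.8° → command heading 279.8°, groundspeed 192.4 kt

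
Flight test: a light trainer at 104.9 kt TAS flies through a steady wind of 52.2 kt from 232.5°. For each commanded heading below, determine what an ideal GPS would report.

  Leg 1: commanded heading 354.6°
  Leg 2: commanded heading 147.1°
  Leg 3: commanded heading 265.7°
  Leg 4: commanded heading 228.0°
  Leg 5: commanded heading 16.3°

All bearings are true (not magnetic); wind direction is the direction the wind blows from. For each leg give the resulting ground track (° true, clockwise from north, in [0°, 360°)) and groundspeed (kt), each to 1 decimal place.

Leg 1: heading 354.6°; drift +18.4° → track 13.0°, groundspeed 139.8 kt
Leg 2: heading 147.1°; drift -27.3° → track 119.8°, groundspeed 113.4 kt
Leg 3: heading 265.7°; drift +25.0° → track 290.7°, groundspeed 67.6 kt
Leg 4: heading 228.0°; drift -4.4° → track 223.6°, groundspeed 53.0 kt
Leg 5: heading 16.3°; drift +11.8° → track 28.1°, groundspeed 150.2 kt

Leg 1: track=13.0°, groundspeed=139.8 kt
Leg 2: track=119.8°, groundspeed=113.4 kt
Leg 3: track=290.7°, groundspeed=67.6 kt
Leg 4: track=223.6°, groundspeed=53.0 kt
Leg 5: track=28.1°, groundspeed=150.2 kt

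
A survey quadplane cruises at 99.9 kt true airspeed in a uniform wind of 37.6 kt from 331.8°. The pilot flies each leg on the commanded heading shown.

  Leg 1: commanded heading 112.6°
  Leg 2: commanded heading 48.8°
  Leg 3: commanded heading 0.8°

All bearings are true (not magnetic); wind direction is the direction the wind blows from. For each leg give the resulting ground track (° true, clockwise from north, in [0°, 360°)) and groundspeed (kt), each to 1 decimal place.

Leg 1: heading 112.6°; drift +10.4° → track 123.0°, groundspeed 131.2 kt
Leg 2: heading 48.8°; drift +21.8° → track 70.6°, groundspeed 98.5 kt
Leg 3: heading 0.8°; drift +15.2° → track 16.0°, groundspeed 69.4 kt

Leg 1: track=123.0°, groundspeed=131.2 kt
Leg 2: track=70.6°, groundspeed=98.5 kt
Leg 3: track=16.0°, groundspeed=69.4 kt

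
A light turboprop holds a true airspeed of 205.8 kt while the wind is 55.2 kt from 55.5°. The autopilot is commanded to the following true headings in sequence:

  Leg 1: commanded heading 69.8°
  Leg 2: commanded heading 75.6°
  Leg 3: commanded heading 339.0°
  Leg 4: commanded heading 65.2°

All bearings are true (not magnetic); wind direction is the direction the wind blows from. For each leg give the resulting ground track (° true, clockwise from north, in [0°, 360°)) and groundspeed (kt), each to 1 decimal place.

Leg 1: track=74.9°, groundspeed=152.9 kt
Leg 2: track=82.6°, groundspeed=155.1 kt
Leg 3: track=323.5°, groundspeed=200.2 kt
Leg 4: track=68.7°, groundspeed=151.7 kt

Leg 1: heading 69.8°; drift +5.1° → track 74.9°, groundspeed 152.9 kt
Leg 2: heading 75.6°; drift +7.0° → track 82.6°, groundspeed 155.1 kt
Leg 3: heading 339.0°; drift -15.5° → track 323.5°, groundspeed 200.2 kt
Leg 4: heading 65.2°; drift +3.5° → track 68.7°, groundspeed 151.7 kt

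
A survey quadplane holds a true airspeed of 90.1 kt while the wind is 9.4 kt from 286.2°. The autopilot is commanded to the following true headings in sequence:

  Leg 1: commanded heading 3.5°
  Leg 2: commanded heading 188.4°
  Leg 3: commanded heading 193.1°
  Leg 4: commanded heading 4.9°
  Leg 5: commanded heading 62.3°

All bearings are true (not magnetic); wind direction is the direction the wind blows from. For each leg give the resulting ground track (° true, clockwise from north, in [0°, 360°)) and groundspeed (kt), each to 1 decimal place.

Leg 1: track=9.4°, groundspeed=88.5 kt
Leg 2: track=182.6°, groundspeed=91.8 kt
Leg 3: track=187.2°, groundspeed=91.1 kt
Leg 4: track=10.9°, groundspeed=88.7 kt
Leg 5: track=66.1°, groundspeed=97.1 kt

Leg 1: heading 3.5°; drift +5.9° → track 9.4°, groundspeed 88.5 kt
Leg 2: heading 188.4°; drift -5.8° → track 182.6°, groundspeed 91.8 kt
Leg 3: heading 193.1°; drift -5.9° → track 187.2°, groundspeed 91.1 kt
Leg 4: heading 4.9°; drift +6.0° → track 10.9°, groundspeed 88.7 kt
Leg 5: heading 62.3°; drift +3.8° → track 66.1°, groundspeed 97.1 kt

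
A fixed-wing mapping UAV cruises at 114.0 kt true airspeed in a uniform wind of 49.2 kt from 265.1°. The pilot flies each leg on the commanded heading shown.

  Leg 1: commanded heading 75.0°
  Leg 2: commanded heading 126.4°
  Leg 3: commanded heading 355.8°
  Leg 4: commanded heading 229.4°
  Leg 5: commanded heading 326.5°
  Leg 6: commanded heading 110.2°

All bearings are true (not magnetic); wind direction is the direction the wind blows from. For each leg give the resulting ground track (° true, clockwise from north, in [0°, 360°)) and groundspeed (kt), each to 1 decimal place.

Leg 1: track=78.0°, groundspeed=162.7 kt
Leg 2: track=114.3°, groundspeed=154.4 kt
Leg 3: track=19.0°, groundspeed=124.7 kt
Leg 4: track=208.2°, groundspeed=79.4 kt
Leg 5: track=352.0°, groundspeed=100.2 kt
Leg 6: track=102.7°, groundspeed=159.9 kt

Leg 1: heading 75.0°; drift +3.0° → track 78.0°, groundspeed 162.7 kt
Leg 2: heading 126.4°; drift -12.1° → track 114.3°, groundspeed 154.4 kt
Leg 3: heading 355.8°; drift +23.2° → track 19.0°, groundspeed 124.7 kt
Leg 4: heading 229.4°; drift -21.2° → track 208.2°, groundspeed 79.4 kt
Leg 5: heading 326.5°; drift +25.5° → track 352.0°, groundspeed 100.2 kt
Leg 6: heading 110.2°; drift -7.5° → track 102.7°, groundspeed 159.9 kt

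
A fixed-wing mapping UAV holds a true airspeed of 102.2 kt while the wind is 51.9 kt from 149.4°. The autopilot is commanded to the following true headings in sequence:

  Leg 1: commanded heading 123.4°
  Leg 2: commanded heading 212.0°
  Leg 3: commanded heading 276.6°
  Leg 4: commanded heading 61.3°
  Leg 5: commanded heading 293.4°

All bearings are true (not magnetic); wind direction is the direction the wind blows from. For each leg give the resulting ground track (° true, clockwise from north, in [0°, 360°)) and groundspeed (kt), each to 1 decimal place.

Leg 1: heading 123.4°; drift -22.3° → track 101.1°, groundspeed 60.0 kt
Leg 2: heading 212.0°; drift +30.5° → track 242.5°, groundspeed 90.9 kt
Leg 3: heading 276.6°; drift +17.2° → track 293.8°, groundspeed 139.8 kt
Leg 4: heading 61.3°; drift -27.3° → track 34.0°, groundspeed 113.1 kt
Leg 5: heading 293.4°; drift +11.9° → track 305.3°, groundspeed 147.4 kt

Leg 1: track=101.1°, groundspeed=60.0 kt
Leg 2: track=242.5°, groundspeed=90.9 kt
Leg 3: track=293.8°, groundspeed=139.8 kt
Leg 4: track=34.0°, groundspeed=113.1 kt
Leg 5: track=305.3°, groundspeed=147.4 kt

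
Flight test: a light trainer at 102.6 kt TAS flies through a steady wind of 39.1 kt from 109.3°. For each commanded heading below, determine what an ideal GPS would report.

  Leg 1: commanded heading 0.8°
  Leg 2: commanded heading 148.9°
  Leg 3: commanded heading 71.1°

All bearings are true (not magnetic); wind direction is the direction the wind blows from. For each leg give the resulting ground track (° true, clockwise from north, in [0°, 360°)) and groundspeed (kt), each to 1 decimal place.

Leg 1: heading 0.8°; drift -17.9° → track 342.9°, groundspeed 120.8 kt
Leg 2: heading 148.9°; drift +19.0° → track 167.9°, groundspeed 76.6 kt
Leg 3: heading 71.1°; drift -18.6° → track 52.5°, groundspeed 75.8 kt

Leg 1: track=342.9°, groundspeed=120.8 kt
Leg 2: track=167.9°, groundspeed=76.6 kt
Leg 3: track=52.5°, groundspeed=75.8 kt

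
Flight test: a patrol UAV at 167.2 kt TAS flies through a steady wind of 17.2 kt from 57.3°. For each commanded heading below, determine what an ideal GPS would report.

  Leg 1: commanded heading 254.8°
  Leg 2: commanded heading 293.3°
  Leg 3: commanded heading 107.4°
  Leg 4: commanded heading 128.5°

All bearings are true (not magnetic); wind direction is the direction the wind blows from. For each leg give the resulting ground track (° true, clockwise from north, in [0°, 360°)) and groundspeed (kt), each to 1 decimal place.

Leg 1: heading 254.8°; drift -1.6° → track 253.2°, groundspeed 183.7 kt
Leg 2: heading 293.3°; drift -4.6° → track 288.7°, groundspeed 177.4 kt
Leg 3: heading 107.4°; drift +4.8° → track 112.2°, groundspeed 156.7 kt
Leg 4: heading 128.5°; drift +5.8° → track 134.3°, groundspeed 162.5 kt

Leg 1: track=253.2°, groundspeed=183.7 kt
Leg 2: track=288.7°, groundspeed=177.4 kt
Leg 3: track=112.2°, groundspeed=156.7 kt
Leg 4: track=134.3°, groundspeed=162.5 kt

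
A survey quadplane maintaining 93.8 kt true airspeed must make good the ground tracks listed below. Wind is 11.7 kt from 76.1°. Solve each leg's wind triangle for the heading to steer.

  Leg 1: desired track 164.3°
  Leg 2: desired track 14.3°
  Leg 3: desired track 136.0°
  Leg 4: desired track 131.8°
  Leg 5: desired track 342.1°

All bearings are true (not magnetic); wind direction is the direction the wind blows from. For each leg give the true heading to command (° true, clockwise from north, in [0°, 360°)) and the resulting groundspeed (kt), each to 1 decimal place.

Leg 1: heading=157.1°, groundspeed=92.7 kt
Leg 2: heading=20.6°, groundspeed=87.7 kt
Leg 3: heading=129.8°, groundspeed=87.4 kt
Leg 4: heading=125.9°, groundspeed=86.7 kt
Leg 5: heading=349.2°, groundspeed=93.9 kt

Leg 1: desired track 164.3°; wind correction -7.2° → command heading 157.1°, groundspeed 92.7 kt
Leg 2: desired track 14.3°; wind correction +6.3° → command heading 20.6°, groundspeed 87.7 kt
Leg 3: desired track 136.0°; wind correction -6.2° → command heading 129.8°, groundspeed 87.4 kt
Leg 4: desired track 131.8°; wind correction -5.9° → command heading 125.9°, groundspeed 86.7 kt
Leg 5: desired track 342.1°; wind correction +7.1° → command heading 349.2°, groundspeed 93.9 kt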